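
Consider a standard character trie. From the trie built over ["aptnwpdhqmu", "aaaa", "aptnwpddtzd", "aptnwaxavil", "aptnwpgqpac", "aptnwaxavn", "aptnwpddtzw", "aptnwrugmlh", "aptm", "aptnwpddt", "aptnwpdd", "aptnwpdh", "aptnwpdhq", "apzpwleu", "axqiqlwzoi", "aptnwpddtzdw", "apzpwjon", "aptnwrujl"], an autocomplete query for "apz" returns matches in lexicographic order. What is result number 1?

apzpwjon

Filter for "apz…" and sort: "apzpwjon", "apzpwleu"
Position 1: apzpwjon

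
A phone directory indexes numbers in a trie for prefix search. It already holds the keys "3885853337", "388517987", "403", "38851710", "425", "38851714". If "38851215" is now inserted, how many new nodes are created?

"38851" is already a path in the trie; the remaining "215" must be added.
Each of the 3 remaining characters creates one node.

3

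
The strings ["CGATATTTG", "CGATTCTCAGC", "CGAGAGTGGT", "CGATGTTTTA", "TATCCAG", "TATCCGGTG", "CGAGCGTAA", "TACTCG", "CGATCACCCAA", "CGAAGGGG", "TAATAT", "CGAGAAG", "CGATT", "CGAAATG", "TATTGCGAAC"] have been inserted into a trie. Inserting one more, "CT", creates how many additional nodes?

Walking "CT" from the root, the first 1 characters ("C") follow existing edges; "T" is the first miss.
New nodes needed: |"CT"| − 1 = 2 − 1 = 1.

1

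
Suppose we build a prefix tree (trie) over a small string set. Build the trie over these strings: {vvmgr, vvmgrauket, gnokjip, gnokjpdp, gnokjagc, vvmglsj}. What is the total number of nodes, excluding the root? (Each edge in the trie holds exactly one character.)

Trie structure (* marks end of a word):
(root)
├─ g
│  └─ n
│     └─ o
│        └─ k
│           └─ j
│              ├─ a
│              │  └─ g
│              │     └─ c *
│              ├─ i
│              │  └─ p *
│              └─ p
│                 └─ d
│                    └─ p *
└─ v
   └─ v
      └─ m
         └─ g
            ├─ l
            │  └─ s
            │     └─ j *
            └─ r *
               └─ a
                  └─ u
                     └─ k
                        └─ e
                           └─ t *
Counting every labelled node above: 26.

26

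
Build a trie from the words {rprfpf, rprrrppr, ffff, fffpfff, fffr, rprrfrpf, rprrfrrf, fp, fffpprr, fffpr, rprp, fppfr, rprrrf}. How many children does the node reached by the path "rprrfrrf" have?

0

Walk "rprrfrrf" from the root, arriving at one node.
No stored string extends past "rprrfrrf".
That node has 0 child edges.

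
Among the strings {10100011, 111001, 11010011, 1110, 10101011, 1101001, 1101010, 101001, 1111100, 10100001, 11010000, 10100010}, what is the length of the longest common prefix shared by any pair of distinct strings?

The deepest shared node is where two words last agree before diverging.
"10100010" and "10100011" agree on "1010001" (7 characters) before diverging; nothing deeper is shared.
Longest shared-prefix length: 7

7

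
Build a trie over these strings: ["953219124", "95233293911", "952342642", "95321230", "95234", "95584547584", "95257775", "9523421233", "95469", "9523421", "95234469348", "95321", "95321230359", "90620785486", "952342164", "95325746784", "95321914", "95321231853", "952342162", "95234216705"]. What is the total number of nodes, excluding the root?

84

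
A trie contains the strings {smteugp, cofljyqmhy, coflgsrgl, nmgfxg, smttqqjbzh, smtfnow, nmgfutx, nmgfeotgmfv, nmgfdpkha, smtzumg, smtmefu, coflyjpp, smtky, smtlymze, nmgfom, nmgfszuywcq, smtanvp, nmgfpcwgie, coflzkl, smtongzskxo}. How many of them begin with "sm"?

9

Filter for entries beginning with "sm":
Words under "sm": smtanvp, smteugp, smtfnow, smtky, smtlymze, smtmefu, smtongzskxo, smttqqjbzh, smtzumg
Count: 9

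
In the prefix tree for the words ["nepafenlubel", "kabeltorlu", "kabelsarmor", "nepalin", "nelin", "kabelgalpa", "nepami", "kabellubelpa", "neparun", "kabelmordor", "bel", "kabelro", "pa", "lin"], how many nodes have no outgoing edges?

14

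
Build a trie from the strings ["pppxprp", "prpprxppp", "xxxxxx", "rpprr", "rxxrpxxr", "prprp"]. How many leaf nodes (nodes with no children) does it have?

Leaves are exactly the stored words that no other stored word extends.
Those words: "pppxprp", "prpprxppp", "prprp", "rpprr", "rxxrpxxr", "xxxxxx"
Leaf count: 6

6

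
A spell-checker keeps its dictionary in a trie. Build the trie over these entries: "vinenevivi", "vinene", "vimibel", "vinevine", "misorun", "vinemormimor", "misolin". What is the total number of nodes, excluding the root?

37

For each word, the new-node count is its length minus the longest prefix already in the trie:
  "vinenevivi" → 10 new (v, i, n, e, n, e, v, i, v, i)
  "vinene" → prefix "vinene" already present; 0 new (none)
  "vimibel" → prefix "vi" already present; 5 new (m, i, b, e, l)
  "vinevine" → prefix "vine" already present; 4 new (v, i, n, e)
  "misorun" → 7 new (m, i, s, o, r, u, n)
  "vinemormimor" → prefix "vine" already present; 8 new (m, o, r, m, i, m, o, r)
  "misolin" → prefix "miso" already present; 3 new (l, i, n)
Total nodes = 10 + 0 + 5 + 4 + 7 + 8 + 3 = 37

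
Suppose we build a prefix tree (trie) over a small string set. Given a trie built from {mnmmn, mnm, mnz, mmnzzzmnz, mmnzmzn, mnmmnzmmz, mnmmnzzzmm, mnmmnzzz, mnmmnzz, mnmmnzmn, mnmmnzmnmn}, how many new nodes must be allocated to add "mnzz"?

Walking "mnzz" from the root, the first 3 characters ("mnz") follow existing edges; "z" is the first miss.
New nodes needed: |"mnzz"| − 3 = 4 − 3 = 1.

1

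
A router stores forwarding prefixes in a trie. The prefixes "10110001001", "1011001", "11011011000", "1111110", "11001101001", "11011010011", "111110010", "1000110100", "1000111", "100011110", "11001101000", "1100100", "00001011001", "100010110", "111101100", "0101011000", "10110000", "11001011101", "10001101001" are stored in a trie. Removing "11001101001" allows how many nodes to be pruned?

1

Walk "11001101001" from the leaf back toward the root, removing each node that no remaining word uses.
The suffix "1" (1 node) is used only by "11001101001"; the node for "1100110100" still has the child "0", so pruning stops there.
Nodes removed: 1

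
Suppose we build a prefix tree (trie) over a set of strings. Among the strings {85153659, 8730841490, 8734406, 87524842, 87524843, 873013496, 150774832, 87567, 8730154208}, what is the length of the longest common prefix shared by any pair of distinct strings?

The deepest shared node is where two words last agree before diverging.
e.g. "87524842" and "87524843" share the prefix "8752484" of length 7; no pair shares a longer one.
Longest shared-prefix length: 7

7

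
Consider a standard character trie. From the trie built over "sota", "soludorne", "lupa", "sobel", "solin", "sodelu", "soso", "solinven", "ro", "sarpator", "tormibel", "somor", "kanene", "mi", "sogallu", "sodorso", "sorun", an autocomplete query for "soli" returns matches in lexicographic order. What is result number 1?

Words with prefix "soli", in lexicographic order: "solin", "solinven"
The 1st is solin.

solin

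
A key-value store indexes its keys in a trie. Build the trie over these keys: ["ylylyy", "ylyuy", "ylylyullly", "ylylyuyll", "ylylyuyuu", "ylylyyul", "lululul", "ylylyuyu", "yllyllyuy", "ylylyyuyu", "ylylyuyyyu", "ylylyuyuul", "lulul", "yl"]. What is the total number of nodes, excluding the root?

Trace insertions, counting only characters that open a new branch:
  "ylylyy" → 6 new (y, l, y, l, y, y)
  "ylyuy" → prefix "yly" already present; 2 new (u, y)
  "ylylyullly" → prefix "ylyly" already present; 5 new (u, l, l, l, y)
  "ylylyuyll" → prefix "ylylyu" already present; 3 new (y, l, l)
  "ylylyuyuu" → prefix "ylylyuy" already present; 2 new (u, u)
  "ylylyyul" → prefix "ylylyy" already present; 2 new (u, l)
  "lululul" → 7 new (l, u, l, u, l, u, l)
  "ylylyuyu" → prefix "ylylyuyu" already present; 0 new (none)
  "yllyllyuy" → prefix "yl" already present; 7 new (l, y, l, l, y, u, y)
  "ylylyyuyu" → prefix "ylylyyu" already present; 2 new (y, u)
  "ylylyuyyyu" → prefix "ylylyuy" already present; 3 new (y, y, u)
  "ylylyuyuul" → prefix "ylylyuyuu" already present; 1 new (l)
  "lulul" → prefix "lulul" already present; 0 new (none)
  "yl" → prefix "yl" already present; 0 new (none)
Total nodes = 6 + 2 + 5 + 3 + 2 + 2 + 7 + 0 + 7 + 2 + 3 + 1 + 0 + 0 = 40

40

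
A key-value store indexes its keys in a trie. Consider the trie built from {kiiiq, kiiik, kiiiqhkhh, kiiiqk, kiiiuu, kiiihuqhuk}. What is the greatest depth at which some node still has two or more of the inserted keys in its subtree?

5

The deepest shared node is where two words last agree before diverging.
"kiiiq" and "kiiiqhkhh" agree on "kiiiq" (5 characters) before diverging; nothing deeper is shared.
Longest shared-prefix length: 5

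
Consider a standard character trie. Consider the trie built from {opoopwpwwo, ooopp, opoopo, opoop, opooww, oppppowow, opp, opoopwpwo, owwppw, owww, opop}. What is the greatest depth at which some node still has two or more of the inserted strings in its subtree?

8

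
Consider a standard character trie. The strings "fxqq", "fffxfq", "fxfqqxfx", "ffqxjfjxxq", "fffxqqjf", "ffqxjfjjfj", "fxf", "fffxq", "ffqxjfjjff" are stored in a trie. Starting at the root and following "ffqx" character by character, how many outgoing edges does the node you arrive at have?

1

Follow the path "ffqx" to its node, then look at its outgoing edges.
Characters that immediately follow "ffqx" among the stored strings: {j}.
That node has 1 child edge.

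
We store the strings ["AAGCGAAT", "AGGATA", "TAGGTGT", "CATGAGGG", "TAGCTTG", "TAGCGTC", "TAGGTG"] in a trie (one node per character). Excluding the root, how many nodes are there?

35

Insert word by word; a character creates a node only if that edge doesn't already exist:
  "AAGCGAAT" → 8 new (A, A, G, C, G, A, A, T)
  "AGGATA" → prefix "A" already present; 5 new (G, G, A, T, A)
  "TAGGTGT" → 7 new (T, A, G, G, T, G, T)
  "CATGAGGG" → 8 new (C, A, T, G, A, G, G, G)
  "TAGCTTG" → prefix "TAG" already present; 4 new (C, T, T, G)
  "TAGCGTC" → prefix "TAGC" already present; 3 new (G, T, C)
  "TAGGTG" → prefix "TAGGTG" already present; 0 new (none)
Total nodes = 8 + 5 + 7 + 8 + 4 + 3 + 0 = 35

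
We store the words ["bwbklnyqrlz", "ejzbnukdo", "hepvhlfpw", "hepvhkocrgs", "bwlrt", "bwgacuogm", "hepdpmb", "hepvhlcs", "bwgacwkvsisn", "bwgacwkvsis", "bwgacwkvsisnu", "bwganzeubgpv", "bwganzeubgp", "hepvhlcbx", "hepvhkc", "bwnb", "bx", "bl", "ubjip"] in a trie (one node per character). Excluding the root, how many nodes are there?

79

For each word, the new-node count is its length minus the longest prefix already in the trie:
  "bwbklnyqrlz" → 11 new (b, w, b, k, l, n, y, q, r, l, z)
  "ejzbnukdo" → 9 new (e, j, z, b, n, u, k, d, o)
  "hepvhlfpw" → 9 new (h, e, p, v, h, l, f, p, w)
  "hepvhkocrgs" → prefix "hepvh" already present; 6 new (k, o, c, r, g, s)
  "bwlrt" → prefix "bw" already present; 3 new (l, r, t)
  "bwgacuogm" → prefix "bw" already present; 7 new (g, a, c, u, o, g, m)
  "hepdpmb" → prefix "hep" already present; 4 new (d, p, m, b)
  "hepvhlcs" → prefix "hepvhl" already present; 2 new (c, s)
  "bwgacwkvsisn" → prefix "bwgac" already present; 7 new (w, k, v, s, i, s, n)
  "bwgacwkvsis" → prefix "bwgacwkvsis" already present; 0 new (none)
  "bwgacwkvsisnu" → prefix "bwgacwkvsisn" already present; 1 new (u)
  "bwganzeubgpv" → prefix "bwga" already present; 8 new (n, z, e, u, b, g, p, v)
  "bwganzeubgp" → prefix "bwganzeubgp" already present; 0 new (none)
  "hepvhlcbx" → prefix "hepvhlc" already present; 2 new (b, x)
  "hepvhkc" → prefix "hepvhk" already present; 1 new (c)
  "bwnb" → prefix "bw" already present; 2 new (n, b)
  "bx" → prefix "b" already present; 1 new (x)
  "bl" → prefix "b" already present; 1 new (l)
  "ubjip" → 5 new (u, b, j, i, p)
Total nodes = 11 + 9 + 9 + 6 + 3 + 7 + 4 + 2 + 7 + 0 + 1 + 8 + 0 + 2 + 1 + 2 + 1 + 1 + 5 = 79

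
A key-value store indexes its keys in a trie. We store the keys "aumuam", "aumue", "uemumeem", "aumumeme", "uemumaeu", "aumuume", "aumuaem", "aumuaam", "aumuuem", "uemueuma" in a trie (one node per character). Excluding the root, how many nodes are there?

Insert word by word; a character creates a node only if that edge doesn't already exist:
  "aumuam" → 6 new (a, u, m, u, a, m)
  "aumue" → prefix "aumu" already present; 1 new (e)
  "uemumeem" → 8 new (u, e, m, u, m, e, e, m)
  "aumumeme" → prefix "aumu" already present; 4 new (m, e, m, e)
  "uemumaeu" → prefix "uemum" already present; 3 new (a, e, u)
  "aumuume" → prefix "aumu" already present; 3 new (u, m, e)
  "aumuaem" → prefix "aumua" already present; 2 new (e, m)
  "aumuaam" → prefix "aumua" already present; 2 new (a, m)
  "aumuuem" → prefix "aumuu" already present; 2 new (e, m)
  "uemueuma" → prefix "uemu" already present; 4 new (e, u, m, a)
Total nodes = 6 + 1 + 8 + 4 + 3 + 3 + 2 + 2 + 2 + 4 = 35

35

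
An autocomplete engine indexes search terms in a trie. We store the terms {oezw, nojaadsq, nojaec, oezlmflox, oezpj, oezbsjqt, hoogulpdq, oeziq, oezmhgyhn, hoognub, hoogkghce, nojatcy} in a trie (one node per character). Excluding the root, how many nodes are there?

55

Trace insertions, counting only characters that open a new branch:
  "oezw" → 4 new (o, e, z, w)
  "nojaadsq" → 8 new (n, o, j, a, a, d, s, q)
  "nojaec" → prefix "noja" already present; 2 new (e, c)
  "oezlmflox" → prefix "oez" already present; 6 new (l, m, f, l, o, x)
  "oezpj" → prefix "oez" already present; 2 new (p, j)
  "oezbsjqt" → prefix "oez" already present; 5 new (b, s, j, q, t)
  "hoogulpdq" → 9 new (h, o, o, g, u, l, p, d, q)
  "oeziq" → prefix "oez" already present; 2 new (i, q)
  "oezmhgyhn" → prefix "oez" already present; 6 new (m, h, g, y, h, n)
  "hoognub" → prefix "hoog" already present; 3 new (n, u, b)
  "hoogkghce" → prefix "hoog" already present; 5 new (k, g, h, c, e)
  "nojatcy" → prefix "noja" already present; 3 new (t, c, y)
Total nodes = 4 + 8 + 2 + 6 + 2 + 5 + 9 + 2 + 6 + 3 + 5 + 3 = 55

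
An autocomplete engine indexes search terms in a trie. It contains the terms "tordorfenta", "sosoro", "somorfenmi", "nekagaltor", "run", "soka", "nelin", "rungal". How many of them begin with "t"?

1

Filter for entries beginning with "t":
Matches: "tordorfenta"
Count: 1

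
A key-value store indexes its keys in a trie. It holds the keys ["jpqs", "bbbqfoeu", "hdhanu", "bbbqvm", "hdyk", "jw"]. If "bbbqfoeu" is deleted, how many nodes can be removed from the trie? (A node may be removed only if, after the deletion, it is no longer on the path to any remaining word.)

A node on "bbbqfoeu"'s path can go only if nothing else ends at it or branches off below it.
The suffix "foeu" (4 nodes) is used only by "bbbqfoeu"; the node for "bbbq" still has the child "v", so pruning stops there.
Nodes removed: 4

4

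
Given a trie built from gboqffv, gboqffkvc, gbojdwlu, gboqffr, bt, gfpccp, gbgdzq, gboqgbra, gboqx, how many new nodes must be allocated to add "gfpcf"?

The longest prefix of "gfpcf" already in the trie is "gfpc" (length 4).
New nodes needed: |"gfpcf"| − 4 = 5 − 4 = 1.

1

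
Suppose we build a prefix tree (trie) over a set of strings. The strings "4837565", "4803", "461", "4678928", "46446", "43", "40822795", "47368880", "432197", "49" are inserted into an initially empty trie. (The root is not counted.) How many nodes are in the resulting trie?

39

Count nodes per top-level branch (shared prefixes stored once):
  '4'-branch (40822795, 43, 432197, 461, 46446, 4678928, 47368880, 4803, 4837565, 49): 39 nodes
Sum: 39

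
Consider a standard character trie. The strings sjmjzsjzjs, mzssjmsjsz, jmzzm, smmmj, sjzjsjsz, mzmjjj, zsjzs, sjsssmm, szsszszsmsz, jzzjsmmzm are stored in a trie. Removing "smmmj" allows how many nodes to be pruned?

4

Walk "smmmj" from the leaf back toward the root, removing each node that no remaining word uses.
The suffix "mmmj" (4 nodes) is used only by "smmmj"; the node for "s" still has the child "j", so pruning stops there.
Nodes removed: 4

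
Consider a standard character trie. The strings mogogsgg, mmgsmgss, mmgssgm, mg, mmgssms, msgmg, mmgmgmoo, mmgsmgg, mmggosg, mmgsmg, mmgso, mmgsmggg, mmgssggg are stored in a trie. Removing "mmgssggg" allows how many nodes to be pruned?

Walk "mmgssggg" from the leaf back toward the root, removing each node that no remaining word uses.
The suffix "gg" (2 nodes) is used only by "mmgssggg"; the node for "mmgssg" still has the child "m", so pruning stops there.
Nodes removed: 2

2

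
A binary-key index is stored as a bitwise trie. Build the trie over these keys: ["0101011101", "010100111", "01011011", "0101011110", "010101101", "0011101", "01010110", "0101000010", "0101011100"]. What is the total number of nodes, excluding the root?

33

For each word, the new-node count is its length minus the longest prefix already in the trie:
  "0101011101" → 10 new (0, 1, 0, 1, 0, 1, 1, 1, 0, 1)
  "010100111" → prefix "01010" already present; 4 new (0, 1, 1, 1)
  "01011011" → prefix "0101" already present; 4 new (1, 0, 1, 1)
  "0101011110" → prefix "01010111" already present; 2 new (1, 0)
  "010101101" → prefix "0101011" already present; 2 new (0, 1)
  "0011101" → prefix "0" already present; 6 new (0, 1, 1, 1, 0, 1)
  "01010110" → prefix "01010110" already present; 0 new (none)
  "0101000010" → prefix "010100" already present; 4 new (0, 0, 1, 0)
  "0101011100" → prefix "010101110" already present; 1 new (0)
Total nodes = 10 + 4 + 4 + 2 + 2 + 6 + 0 + 4 + 1 = 33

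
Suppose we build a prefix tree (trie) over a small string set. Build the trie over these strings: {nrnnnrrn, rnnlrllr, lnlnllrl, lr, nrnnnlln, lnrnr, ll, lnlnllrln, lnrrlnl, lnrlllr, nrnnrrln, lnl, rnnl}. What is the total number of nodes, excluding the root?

For each word, the new-node count is its length minus the longest prefix already in the trie:
  "nrnnnrrn" → 8 new (n, r, n, n, n, r, r, n)
  "rnnlrllr" → 8 new (r, n, n, l, r, l, l, r)
  "lnlnllrl" → 8 new (l, n, l, n, l, l, r, l)
  "lr" → prefix "l" already present; 1 new (r)
  "nrnnnlln" → prefix "nrnnn" already present; 3 new (l, l, n)
  "lnrnr" → prefix "ln" already present; 3 new (r, n, r)
  "ll" → prefix "l" already present; 1 new (l)
  "lnlnllrln" → prefix "lnlnllrl" already present; 1 new (n)
  "lnrrlnl" → prefix "lnr" already present; 4 new (r, l, n, l)
  "lnrlllr" → prefix "lnr" already present; 4 new (l, l, l, r)
  "nrnnrrln" → prefix "nrnn" already present; 4 new (r, r, l, n)
  "lnl" → prefix "lnl" already present; 0 new (none)
  "rnnl" → prefix "rnnl" already present; 0 new (none)
Total nodes = 8 + 8 + 8 + 1 + 3 + 3 + 1 + 1 + 4 + 4 + 4 + 0 + 0 = 45

45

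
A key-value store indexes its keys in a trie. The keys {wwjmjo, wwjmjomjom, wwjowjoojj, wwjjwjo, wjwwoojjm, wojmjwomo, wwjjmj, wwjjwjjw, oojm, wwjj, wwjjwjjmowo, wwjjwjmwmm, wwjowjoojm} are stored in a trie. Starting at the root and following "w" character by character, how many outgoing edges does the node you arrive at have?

Follow the path "w" to its node, then look at its outgoing edges.
Characters that immediately follow "w" among the stored strings: {j, o, w}.
That node has 3 child edges.

3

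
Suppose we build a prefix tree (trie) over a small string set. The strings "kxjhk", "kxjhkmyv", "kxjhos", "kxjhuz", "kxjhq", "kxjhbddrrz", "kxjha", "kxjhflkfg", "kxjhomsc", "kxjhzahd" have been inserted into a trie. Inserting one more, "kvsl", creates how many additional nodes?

"k" is already a path in the trie; the remaining "vsl" must be added.
Each of the 3 remaining characters creates one node.

3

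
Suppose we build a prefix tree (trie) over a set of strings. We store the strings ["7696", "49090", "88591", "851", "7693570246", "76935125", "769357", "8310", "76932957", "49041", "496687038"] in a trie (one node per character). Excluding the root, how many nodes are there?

For each word, the new-node count is its length minus the longest prefix already in the trie:
  "7696" → 4 new (7, 6, 9, 6)
  "49090" → 5 new (4, 9, 0, 9, 0)
  "88591" → 5 new (8, 8, 5, 9, 1)
  "851" → prefix "8" already present; 2 new (5, 1)
  "7693570246" → prefix "769" already present; 7 new (3, 5, 7, 0, 2, 4, 6)
  "76935125" → prefix "76935" already present; 3 new (1, 2, 5)
  "769357" → prefix "769357" already present; 0 new (none)
  "8310" → prefix "8" already present; 3 new (3, 1, 0)
  "76932957" → prefix "7693" already present; 4 new (2, 9, 5, 7)
  "49041" → prefix "490" already present; 2 new (4, 1)
  "496687038" → prefix "49" already present; 7 new (6, 6, 8, 7, 0, 3, 8)
Total nodes = 4 + 5 + 5 + 2 + 7 + 3 + 0 + 3 + 4 + 2 + 7 = 42

42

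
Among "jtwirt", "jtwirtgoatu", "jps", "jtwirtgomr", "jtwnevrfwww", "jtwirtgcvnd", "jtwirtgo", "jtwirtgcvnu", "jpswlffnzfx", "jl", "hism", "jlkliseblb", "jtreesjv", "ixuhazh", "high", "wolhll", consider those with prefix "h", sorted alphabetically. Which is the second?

hism

Words with prefix "h", in lexicographic order: "high", "hism"
The 2nd is hism.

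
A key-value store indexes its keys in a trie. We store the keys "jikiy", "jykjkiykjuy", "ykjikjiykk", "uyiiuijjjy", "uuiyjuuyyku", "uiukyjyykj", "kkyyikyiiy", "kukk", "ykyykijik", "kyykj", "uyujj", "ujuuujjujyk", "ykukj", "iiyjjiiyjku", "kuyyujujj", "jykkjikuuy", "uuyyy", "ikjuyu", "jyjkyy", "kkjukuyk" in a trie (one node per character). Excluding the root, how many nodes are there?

For each word, the new-node count is its length minus the longest prefix already in the trie:
  "jikiy" → 5 new (j, i, k, i, y)
  "jykjkiykjuy" → prefix "j" already present; 10 new (y, k, j, k, i, y, k, j, u, y)
  "ykjikjiykk" → 10 new (y, k, j, i, k, j, i, y, k, k)
  "uyiiuijjjy" → 10 new (u, y, i, i, u, i, j, j, j, y)
  "uuiyjuuyyku" → prefix "u" already present; 10 new (u, i, y, j, u, u, y, y, k, u)
  "uiukyjyykj" → prefix "u" already present; 9 new (i, u, k, y, j, y, y, k, j)
  "kkyyikyiiy" → 10 new (k, k, y, y, i, k, y, i, i, y)
  "kukk" → prefix "k" already present; 3 new (u, k, k)
  "ykyykijik" → prefix "yk" already present; 7 new (y, y, k, i, j, i, k)
  "kyykj" → prefix "k" already present; 4 new (y, y, k, j)
  "uyujj" → prefix "uy" already present; 3 new (u, j, j)
  "ujuuujjujyk" → prefix "u" already present; 10 new (j, u, u, u, j, j, u, j, y, k)
  "ykukj" → prefix "yk" already present; 3 new (u, k, j)
  "iiyjjiiyjku" → 11 new (i, i, y, j, j, i, i, y, j, k, u)
  "kuyyujujj" → prefix "ku" already present; 7 new (y, y, u, j, u, j, j)
  "jykkjikuuy" → prefix "jyk" already present; 7 new (k, j, i, k, u, u, y)
  "uuyyy" → prefix "uu" already present; 3 new (y, y, y)
  "ikjuyu" → prefix "i" already present; 5 new (k, j, u, y, u)
  "jyjkyy" → prefix "jy" already present; 4 new (j, k, y, y)
  "kkjukuyk" → prefix "kk" already present; 6 new (j, u, k, u, y, k)
Total nodes = 5 + 10 + 10 + 10 + 10 + 9 + 10 + 3 + 7 + 4 + 3 + 10 + 3 + 11 + 7 + 7 + 3 + 5 + 4 + 6 = 137

137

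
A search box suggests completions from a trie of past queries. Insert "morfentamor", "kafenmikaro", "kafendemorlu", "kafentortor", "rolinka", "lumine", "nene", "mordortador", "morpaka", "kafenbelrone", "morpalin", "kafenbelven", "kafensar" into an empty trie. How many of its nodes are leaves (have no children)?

13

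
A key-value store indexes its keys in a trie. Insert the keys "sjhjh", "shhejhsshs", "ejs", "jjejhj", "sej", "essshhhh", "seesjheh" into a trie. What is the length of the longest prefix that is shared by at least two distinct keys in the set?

2

Look for the deepest trie node that still has at least two words in its subtree.
e.g. "seesjheh" and "sej" share the prefix "se" of length 2; no pair shares a longer one.
Longest shared-prefix length: 2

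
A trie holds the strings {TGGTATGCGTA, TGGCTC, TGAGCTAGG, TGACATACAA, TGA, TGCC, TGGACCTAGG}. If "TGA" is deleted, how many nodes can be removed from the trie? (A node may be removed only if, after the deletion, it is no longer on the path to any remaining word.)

A node on "TGA"'s path can go only if nothing else ends at it or branches off below it.
Every node on "TGA" is still needed (e.g. by "TGAGCTAGG"), so nothing is freed.
Nodes removed: 0

0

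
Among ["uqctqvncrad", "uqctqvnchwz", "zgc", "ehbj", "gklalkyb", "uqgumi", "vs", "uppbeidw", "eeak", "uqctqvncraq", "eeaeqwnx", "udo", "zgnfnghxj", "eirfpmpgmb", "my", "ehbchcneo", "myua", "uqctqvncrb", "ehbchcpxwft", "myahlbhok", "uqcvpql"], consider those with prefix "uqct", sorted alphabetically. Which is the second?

uqctqvncrad

Words with prefix "uqct", in lexicographic order: "uqctqvnchwz", "uqctqvncrad", "uqctqvncraq", "uqctqvncrb"
Position 2: uqctqvncrad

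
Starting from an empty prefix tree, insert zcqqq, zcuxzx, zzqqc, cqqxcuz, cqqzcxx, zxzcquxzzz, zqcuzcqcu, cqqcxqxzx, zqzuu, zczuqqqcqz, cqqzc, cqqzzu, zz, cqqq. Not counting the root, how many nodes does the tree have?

61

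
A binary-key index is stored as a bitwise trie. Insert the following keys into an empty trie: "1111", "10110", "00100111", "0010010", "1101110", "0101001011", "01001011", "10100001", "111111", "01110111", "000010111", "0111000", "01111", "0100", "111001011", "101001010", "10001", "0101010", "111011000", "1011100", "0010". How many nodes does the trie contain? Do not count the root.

For each word, the new-node count is its length minus the longest prefix already in the trie:
  "1111" → 4 new (1, 1, 1, 1)
  "10110" → prefix "1" already present; 4 new (0, 1, 1, 0)
  "00100111" → 8 new (0, 0, 1, 0, 0, 1, 1, 1)
  "0010010" → prefix "001001" already present; 1 new (0)
  "1101110" → prefix "11" already present; 5 new (0, 1, 1, 1, 0)
  "0101001011" → prefix "0" already present; 9 new (1, 0, 1, 0, 0, 1, 0, 1, 1)
  "01001011" → prefix "010" already present; 5 new (0, 1, 0, 1, 1)
  "10100001" → prefix "101" already present; 5 new (0, 0, 0, 0, 1)
  "111111" → prefix "1111" already present; 2 new (1, 1)
  "01110111" → prefix "01" already present; 6 new (1, 1, 0, 1, 1, 1)
  "000010111" → prefix "00" already present; 7 new (0, 0, 1, 0, 1, 1, 1)
  "0111000" → prefix "01110" already present; 2 new (0, 0)
  "01111" → prefix "0111" already present; 1 new (1)
  "0100" → prefix "0100" already present; 0 new (none)
  "111001011" → prefix "111" already present; 6 new (0, 0, 1, 0, 1, 1)
  "101001010" → prefix "10100" already present; 4 new (1, 0, 1, 0)
  "10001" → prefix "10" already present; 3 new (0, 0, 1)
  "0101010" → prefix "01010" already present; 2 new (1, 0)
  "111011000" → prefix "1110" already present; 5 new (1, 1, 0, 0, 0)
  "1011100" → prefix "1011" already present; 3 new (1, 0, 0)
  "0010" → prefix "0010" already present; 0 new (none)
Total nodes = 4 + 4 + 8 + 1 + 5 + 9 + 5 + 5 + 2 + 6 + 7 + 2 + 1 + 0 + 6 + 4 + 3 + 2 + 5 + 3 + 0 = 82

82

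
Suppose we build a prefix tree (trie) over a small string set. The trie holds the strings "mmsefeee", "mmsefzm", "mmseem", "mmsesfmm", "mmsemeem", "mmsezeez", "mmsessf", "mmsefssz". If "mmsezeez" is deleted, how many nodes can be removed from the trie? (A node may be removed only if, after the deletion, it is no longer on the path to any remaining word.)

A node on "mmsezeez"'s path can go only if nothing else ends at it or branches off below it.
The suffix "zeez" (4 nodes) is used only by "mmsezeez"; the node for "mmse" still has the child "f", so pruning stops there.
Nodes removed: 4

4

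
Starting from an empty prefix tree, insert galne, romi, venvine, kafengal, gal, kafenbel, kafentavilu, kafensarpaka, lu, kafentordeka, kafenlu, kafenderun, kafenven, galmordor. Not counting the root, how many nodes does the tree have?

64

Insert word by word; a character creates a node only if that edge doesn't already exist:
  "galne" → 5 new (g, a, l, n, e)
  "romi" → 4 new (r, o, m, i)
  "venvine" → 7 new (v, e, n, v, i, n, e)
  "kafengal" → 8 new (k, a, f, e, n, g, a, l)
  "gal" → prefix "gal" already present; 0 new (none)
  "kafenbel" → prefix "kafen" already present; 3 new (b, e, l)
  "kafentavilu" → prefix "kafen" already present; 6 new (t, a, v, i, l, u)
  "kafensarpaka" → prefix "kafen" already present; 7 new (s, a, r, p, a, k, a)
  "lu" → 2 new (l, u)
  "kafentordeka" → prefix "kafent" already present; 6 new (o, r, d, e, k, a)
  "kafenlu" → prefix "kafen" already present; 2 new (l, u)
  "kafenderun" → prefix "kafen" already present; 5 new (d, e, r, u, n)
  "kafenven" → prefix "kafen" already present; 3 new (v, e, n)
  "galmordor" → prefix "gal" already present; 6 new (m, o, r, d, o, r)
Total nodes = 5 + 4 + 7 + 8 + 0 + 3 + 6 + 7 + 2 + 6 + 2 + 5 + 3 + 6 = 64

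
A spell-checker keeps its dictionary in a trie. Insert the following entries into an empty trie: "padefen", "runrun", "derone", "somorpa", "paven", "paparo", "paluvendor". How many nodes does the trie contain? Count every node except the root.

41

Count nodes per top-level branch (shared prefixes stored once):
  'd'-branch (derone): 6 nodes
  'p'-branch (padefen, paluvendor, paparo, paven): 22 nodes
  'r'-branch (runrun): 6 nodes
  's'-branch (somorpa): 7 nodes
Sum: 41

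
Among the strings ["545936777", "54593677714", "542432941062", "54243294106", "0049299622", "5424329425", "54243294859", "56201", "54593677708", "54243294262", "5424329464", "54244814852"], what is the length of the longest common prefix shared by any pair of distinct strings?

11

Equivalently: take the maximum, over all pairs, of their longest common prefix length.
e.g. "54243294106" and "542432941062" share the prefix "54243294106" of length 11; no pair shares a longer one.
Longest shared-prefix length: 11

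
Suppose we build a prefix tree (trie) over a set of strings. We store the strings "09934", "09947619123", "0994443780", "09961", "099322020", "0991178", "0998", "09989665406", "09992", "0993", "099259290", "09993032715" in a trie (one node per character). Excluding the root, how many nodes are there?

53

For each word, the new-node count is its length minus the longest prefix already in the trie:
  "09934" → 5 new (0, 9, 9, 3, 4)
  "09947619123" → prefix "099" already present; 8 new (4, 7, 6, 1, 9, 1, 2, 3)
  "0994443780" → prefix "0994" already present; 6 new (4, 4, 3, 7, 8, 0)
  "09961" → prefix "099" already present; 2 new (6, 1)
  "099322020" → prefix "0993" already present; 5 new (2, 2, 0, 2, 0)
  "0991178" → prefix "099" already present; 4 new (1, 1, 7, 8)
  "0998" → prefix "099" already present; 1 new (8)
  "09989665406" → prefix "0998" already present; 7 new (9, 6, 6, 5, 4, 0, 6)
  "09992" → prefix "099" already present; 2 new (9, 2)
  "0993" → prefix "0993" already present; 0 new (none)
  "099259290" → prefix "099" already present; 6 new (2, 5, 9, 2, 9, 0)
  "09993032715" → prefix "0999" already present; 7 new (3, 0, 3, 2, 7, 1, 5)
Total nodes = 5 + 8 + 6 + 2 + 5 + 4 + 1 + 7 + 2 + 0 + 6 + 7 = 53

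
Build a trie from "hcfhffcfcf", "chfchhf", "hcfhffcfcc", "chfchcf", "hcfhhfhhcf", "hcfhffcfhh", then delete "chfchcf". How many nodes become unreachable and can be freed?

2

A node on "chfchcf"'s path can go only if nothing else ends at it or branches off below it.
The suffix "cf" (2 nodes) is used only by "chfchcf"; the node for "chfch" still has the child "h", so pruning stops there.
Nodes removed: 2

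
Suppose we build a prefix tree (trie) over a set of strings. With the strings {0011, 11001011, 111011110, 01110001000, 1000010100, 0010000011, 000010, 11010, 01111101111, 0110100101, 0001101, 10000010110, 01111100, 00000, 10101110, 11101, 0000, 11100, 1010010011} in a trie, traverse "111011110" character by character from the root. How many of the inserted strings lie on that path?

Traverse "111011110" character by character; count nodes along the way that are marked as word ends.
Prefixes of the query that are stored words: "11101", "111011110"
Count: 2

2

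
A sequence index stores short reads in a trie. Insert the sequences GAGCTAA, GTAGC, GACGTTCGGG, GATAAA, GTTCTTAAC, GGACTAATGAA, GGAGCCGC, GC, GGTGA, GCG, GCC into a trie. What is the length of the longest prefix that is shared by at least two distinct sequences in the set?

3

The deepest shared node is where two words last agree before diverging.
e.g. "GGACTAATGAA" and "GGAGCCGC" share the prefix "GGA" of length 3; no pair shares a longer one.
Longest shared-prefix length: 3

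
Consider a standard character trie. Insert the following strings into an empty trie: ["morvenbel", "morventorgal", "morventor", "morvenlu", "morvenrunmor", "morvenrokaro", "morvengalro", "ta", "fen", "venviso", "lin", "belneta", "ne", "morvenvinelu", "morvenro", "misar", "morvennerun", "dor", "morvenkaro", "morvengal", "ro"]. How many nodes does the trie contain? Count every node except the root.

Trace insertions, counting only characters that open a new branch:
  "morvenbel" → 9 new (m, o, r, v, e, n, b, e, l)
  "morventorgal" → prefix "morven" already present; 6 new (t, o, r, g, a, l)
  "morventor" → prefix "morventor" already present; 0 new (none)
  "morvenlu" → prefix "morven" already present; 2 new (l, u)
  "morvenrunmor" → prefix "morven" already present; 6 new (r, u, n, m, o, r)
  "morvenrokaro" → prefix "morvenr" already present; 5 new (o, k, a, r, o)
  "morvengalro" → prefix "morven" already present; 5 new (g, a, l, r, o)
  "ta" → 2 new (t, a)
  "fen" → 3 new (f, e, n)
  "venviso" → 7 new (v, e, n, v, i, s, o)
  "lin" → 3 new (l, i, n)
  "belneta" → 7 new (b, e, l, n, e, t, a)
  "ne" → 2 new (n, e)
  "morvenvinelu" → prefix "morven" already present; 6 new (v, i, n, e, l, u)
  "morvenro" → prefix "morvenro" already present; 0 new (none)
  "misar" → prefix "m" already present; 4 new (i, s, a, r)
  "morvennerun" → prefix "morven" already present; 5 new (n, e, r, u, n)
  "dor" → 3 new (d, o, r)
  "morvenkaro" → prefix "morven" already present; 4 new (k, a, r, o)
  "morvengal" → prefix "morvengal" already present; 0 new (none)
  "ro" → 2 new (r, o)
Total nodes = 9 + 6 + 0 + 2 + 6 + 5 + 5 + 2 + 3 + 7 + 3 + 7 + 2 + 6 + 0 + 4 + 5 + 3 + 4 + 0 + 2 = 81

81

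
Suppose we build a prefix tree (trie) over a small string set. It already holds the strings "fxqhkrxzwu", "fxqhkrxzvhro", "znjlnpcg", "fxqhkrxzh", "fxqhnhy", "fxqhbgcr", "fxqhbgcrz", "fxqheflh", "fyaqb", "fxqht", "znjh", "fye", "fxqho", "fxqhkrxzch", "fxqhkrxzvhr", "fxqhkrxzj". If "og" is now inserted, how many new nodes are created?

No existing word starts with "o", so every character of "og" needs a new node.
2 − 0 = 2 new nodes.

2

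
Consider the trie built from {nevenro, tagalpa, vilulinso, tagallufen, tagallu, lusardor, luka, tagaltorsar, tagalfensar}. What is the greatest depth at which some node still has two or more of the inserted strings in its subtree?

7

Look for the deepest trie node that still has at least two words in its subtree.
"tagallu" and "tagallufen" agree on "tagallu" (7 characters) before diverging; nothing deeper is shared.
Longest shared-prefix length: 7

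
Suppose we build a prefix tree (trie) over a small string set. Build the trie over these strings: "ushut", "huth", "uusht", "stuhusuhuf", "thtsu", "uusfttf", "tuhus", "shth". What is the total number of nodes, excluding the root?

Trace insertions, counting only characters that open a new branch:
  "ushut" → 5 new (u, s, h, u, t)
  "huth" → 4 new (h, u, t, h)
  "uusht" → prefix "u" already present; 4 new (u, s, h, t)
  "stuhusuhuf" → 10 new (s, t, u, h, u, s, u, h, u, f)
  "thtsu" → 5 new (t, h, t, s, u)
  "uusfttf" → prefix "uus" already present; 4 new (f, t, t, f)
  "tuhus" → prefix "t" already present; 4 new (u, h, u, s)
  "shth" → prefix "s" already present; 3 new (h, t, h)
Total nodes = 5 + 4 + 4 + 10 + 5 + 4 + 4 + 3 = 39

39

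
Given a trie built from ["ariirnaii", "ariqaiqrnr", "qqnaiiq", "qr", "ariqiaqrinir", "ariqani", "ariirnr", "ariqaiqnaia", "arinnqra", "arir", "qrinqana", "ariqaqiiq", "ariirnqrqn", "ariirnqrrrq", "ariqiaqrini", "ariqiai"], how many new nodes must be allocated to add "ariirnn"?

"ariirn" is already a path in the trie; the remaining "n" must be added.
Each of the 1 remaining characters creates one node.

1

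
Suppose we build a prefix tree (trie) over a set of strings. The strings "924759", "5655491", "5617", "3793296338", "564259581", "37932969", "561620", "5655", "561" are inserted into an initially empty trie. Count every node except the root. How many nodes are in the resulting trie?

36

Trie structure (* marks end of a word):
(root)
├─ 3
│  └─ 7
│     └─ 9
│        └─ 3
│           └─ 2
│              └─ 9
│                 └─ 6
│                    ├─ 3
│                    │  └─ 3
│                    │     └─ 8 *
│                    └─ 9 *
├─ 5
│  └─ 6
│     ├─ 1 *
│     │  ├─ 6
│     │  │  └─ 2
│     │  │     └─ 0 *
│     │  └─ 7 *
│     ├─ 4
│     │  └─ 2
│     │     └─ 5
│     │        └─ 9
│     │           └─ 5
│     │              └─ 8
│     │                 └─ 1 *
│     └─ 5
│        └─ 5 *
│           └─ 4
│              └─ 9
│                 └─ 1 *
└─ 9
   └─ 2
      └─ 4
         └─ 7
            └─ 5
               └─ 9 *
Counting every labelled node above: 36.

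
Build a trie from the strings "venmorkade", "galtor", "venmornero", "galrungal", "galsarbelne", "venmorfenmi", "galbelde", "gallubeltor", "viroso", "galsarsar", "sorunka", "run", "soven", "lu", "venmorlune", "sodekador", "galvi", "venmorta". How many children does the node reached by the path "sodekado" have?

Follow the path "sodekado" to its node, then look at its outgoing edges.
Distinct next characters after "sodekado": r.
That node has 1 child edge.

1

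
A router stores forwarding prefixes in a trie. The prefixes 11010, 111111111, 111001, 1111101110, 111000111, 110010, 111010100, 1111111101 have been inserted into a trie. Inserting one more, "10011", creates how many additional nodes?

4

Walking "10011" from the root, the first 1 characters ("1") follow existing edges; "0" is the first miss.
New nodes needed: |"10011"| − 1 = 5 − 1 = 4.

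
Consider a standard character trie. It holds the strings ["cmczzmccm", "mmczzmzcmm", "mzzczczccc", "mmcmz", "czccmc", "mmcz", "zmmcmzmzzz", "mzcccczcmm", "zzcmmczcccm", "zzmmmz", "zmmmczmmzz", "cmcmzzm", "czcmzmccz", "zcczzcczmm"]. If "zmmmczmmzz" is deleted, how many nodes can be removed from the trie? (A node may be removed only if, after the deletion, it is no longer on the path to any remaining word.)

A node on "zmmmczmmzz"'s path can go only if nothing else ends at it or branches off below it.
The suffix "mczmmzz" (7 nodes) is used only by "zmmmczmmzz"; the node for "zmm" still has the child "c", so pruning stops there.
Nodes removed: 7

7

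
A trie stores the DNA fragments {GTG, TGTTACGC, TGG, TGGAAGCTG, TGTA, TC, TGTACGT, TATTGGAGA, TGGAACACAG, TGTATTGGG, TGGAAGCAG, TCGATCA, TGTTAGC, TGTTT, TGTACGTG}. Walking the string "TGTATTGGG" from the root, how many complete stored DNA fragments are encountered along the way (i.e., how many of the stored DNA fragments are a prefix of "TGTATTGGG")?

2

Traverse "TGTATTGGG" character by character; count nodes along the way that are marked as word ends.
Prefixes of the query that are stored words: "TGTA", "TGTATTGGG"
Count: 2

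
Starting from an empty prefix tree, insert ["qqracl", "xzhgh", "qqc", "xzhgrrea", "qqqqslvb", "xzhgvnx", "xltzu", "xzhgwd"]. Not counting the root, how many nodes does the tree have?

31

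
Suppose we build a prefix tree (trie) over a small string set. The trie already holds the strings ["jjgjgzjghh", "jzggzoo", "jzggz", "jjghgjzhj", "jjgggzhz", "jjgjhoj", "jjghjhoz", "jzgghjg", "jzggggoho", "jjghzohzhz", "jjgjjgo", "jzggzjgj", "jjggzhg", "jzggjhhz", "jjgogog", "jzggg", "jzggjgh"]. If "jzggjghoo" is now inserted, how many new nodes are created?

2

Walking "jzggjghoo" from the root, the first 7 characters ("jzggjgh") follow existing edges; "o" is the first miss.
So 9 − 7 = 2 new nodes.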